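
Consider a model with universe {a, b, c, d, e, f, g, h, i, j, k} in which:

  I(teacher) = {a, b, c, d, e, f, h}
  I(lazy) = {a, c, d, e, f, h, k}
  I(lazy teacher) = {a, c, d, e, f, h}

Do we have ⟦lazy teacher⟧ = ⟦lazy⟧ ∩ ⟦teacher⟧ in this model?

yes

⟦lazy⟧ ∩ ⟦teacher⟧ = {a, c, d, e, f, h, k} ∩ {a, b, c, d, e, f, h} = {a, c, d, e, f, h}
Observed ⟦lazy teacher⟧ = {a, c, d, e, f, h}.
These coincide, so the modifier is intersective here.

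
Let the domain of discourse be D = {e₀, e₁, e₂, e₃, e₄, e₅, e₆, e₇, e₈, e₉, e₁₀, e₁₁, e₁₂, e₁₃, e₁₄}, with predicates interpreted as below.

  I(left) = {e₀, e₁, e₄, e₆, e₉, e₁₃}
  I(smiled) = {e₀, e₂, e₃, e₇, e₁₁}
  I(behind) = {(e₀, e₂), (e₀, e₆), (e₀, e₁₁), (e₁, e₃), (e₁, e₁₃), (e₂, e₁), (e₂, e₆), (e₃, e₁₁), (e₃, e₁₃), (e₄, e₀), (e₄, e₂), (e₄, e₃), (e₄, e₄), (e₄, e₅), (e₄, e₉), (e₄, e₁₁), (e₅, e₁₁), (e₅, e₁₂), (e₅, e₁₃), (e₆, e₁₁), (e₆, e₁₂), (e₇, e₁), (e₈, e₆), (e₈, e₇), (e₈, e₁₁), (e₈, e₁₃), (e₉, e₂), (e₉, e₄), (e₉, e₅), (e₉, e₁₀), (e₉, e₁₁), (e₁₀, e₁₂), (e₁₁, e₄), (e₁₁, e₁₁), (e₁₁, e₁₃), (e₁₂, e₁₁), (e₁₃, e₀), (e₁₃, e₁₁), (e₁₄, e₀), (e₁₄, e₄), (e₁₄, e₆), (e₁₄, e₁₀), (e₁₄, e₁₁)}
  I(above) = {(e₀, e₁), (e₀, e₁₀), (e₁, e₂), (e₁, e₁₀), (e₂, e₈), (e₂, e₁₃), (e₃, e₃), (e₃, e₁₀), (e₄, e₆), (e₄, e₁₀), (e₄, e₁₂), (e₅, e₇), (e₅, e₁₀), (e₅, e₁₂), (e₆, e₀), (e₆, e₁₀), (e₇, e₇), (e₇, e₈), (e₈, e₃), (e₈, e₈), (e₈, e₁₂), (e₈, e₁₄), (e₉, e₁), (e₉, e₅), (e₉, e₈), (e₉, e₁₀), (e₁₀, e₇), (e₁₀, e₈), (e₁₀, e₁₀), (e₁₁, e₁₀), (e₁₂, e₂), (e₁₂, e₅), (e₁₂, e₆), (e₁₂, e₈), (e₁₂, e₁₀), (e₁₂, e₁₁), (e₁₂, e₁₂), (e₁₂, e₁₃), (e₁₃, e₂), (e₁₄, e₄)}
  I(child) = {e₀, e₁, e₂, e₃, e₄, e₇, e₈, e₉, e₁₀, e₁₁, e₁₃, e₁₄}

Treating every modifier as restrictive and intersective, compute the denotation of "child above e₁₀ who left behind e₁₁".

{e₀, e₄, e₉}

⟦above e₁₀⟧ = {x : ⟨x, e₁₀⟩ ∈ ⟦above⟧} = {e₀, e₁, e₃, e₄, e₅, e₆, e₉, e₁₀, e₁₁, e₁₂}
⟦who left⟧ = ⟦left⟧ = {e₀, e₁, e₄, e₆, e₉, e₁₃}
⟦behind e₁₁⟧ = {x : ⟨x, e₁₁⟩ ∈ ⟦behind⟧} = {e₀, e₃, e₄, e₅, e₆, e₈, e₉, e₁₁, e₁₂, e₁₃, e₁₄}
⟦child⟧ = {e₀, e₁, e₂, e₃, e₄, e₇, e₈, e₉, e₁₀, e₁₁, e₁₃, e₁₄}
… ∩ ⟦above e₁₀⟧ = {e₀, e₁, e₂, e₃, e₄, e₇, e₈, e₉, e₁₀, e₁₁, e₁₃, e₁₄} ∩ {e₀, e₁, e₃, e₄, e₅, e₆, e₉, e₁₀, e₁₁, e₁₂} = {e₀, e₁, e₃, e₄, e₉, e₁₀, e₁₁}
… ∩ ⟦who left⟧ = {e₀, e₁, e₃, e₄, e₉, e₁₀, e₁₁} ∩ {e₀, e₁, e₄, e₆, e₉, e₁₃} = {e₀, e₁, e₄, e₉}
… ∩ ⟦behind e₁₁⟧ = {e₀, e₁, e₄, e₉} ∩ {e₀, e₃, e₄, e₅, e₆, e₈, e₉, e₁₁, e₁₂, e₁₃, e₁₄} = {e₀, e₄, e₉}
So ⟦child above e₁₀ who left behind e₁₁⟧ = {e₀, e₄, e₉}.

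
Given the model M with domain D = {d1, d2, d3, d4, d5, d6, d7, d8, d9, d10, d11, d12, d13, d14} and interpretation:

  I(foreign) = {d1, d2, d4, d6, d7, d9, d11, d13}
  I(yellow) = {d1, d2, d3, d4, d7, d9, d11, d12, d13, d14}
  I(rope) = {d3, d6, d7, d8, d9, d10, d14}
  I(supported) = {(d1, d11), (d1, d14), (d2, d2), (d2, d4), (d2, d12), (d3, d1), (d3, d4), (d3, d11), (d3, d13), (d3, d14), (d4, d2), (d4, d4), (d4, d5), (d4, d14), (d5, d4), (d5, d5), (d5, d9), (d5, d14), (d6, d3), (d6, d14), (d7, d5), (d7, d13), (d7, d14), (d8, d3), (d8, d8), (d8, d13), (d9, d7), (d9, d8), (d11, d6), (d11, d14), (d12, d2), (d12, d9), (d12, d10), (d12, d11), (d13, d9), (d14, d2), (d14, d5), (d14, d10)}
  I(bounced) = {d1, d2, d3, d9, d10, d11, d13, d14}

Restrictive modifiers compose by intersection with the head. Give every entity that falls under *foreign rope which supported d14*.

{d6, d7}

⟦which supported d14⟧ = {x : ⟨x, d14⟩ ∈ ⟦supported⟧} = {d1, d3, d4, d5, d6, d7, d11}
⟦rope⟧ = {d3, d6, d7, d8, d9, d10, d14}
… ∩ ⟦which supported d14⟧ = {d3, d6, d7, d8, d9, d10, d14} ∩ {d1, d3, d4, d5, d6, d7, d11} = {d3, d6, d7}
… ∩ ⟦foreign⟧ = {d3, d6, d7} ∩ {d1, d2, d4, d6, d7, d9, d11, d13} = {d6, d7}
So ⟦foreign rope which supported d14⟧ = {d6, d7}.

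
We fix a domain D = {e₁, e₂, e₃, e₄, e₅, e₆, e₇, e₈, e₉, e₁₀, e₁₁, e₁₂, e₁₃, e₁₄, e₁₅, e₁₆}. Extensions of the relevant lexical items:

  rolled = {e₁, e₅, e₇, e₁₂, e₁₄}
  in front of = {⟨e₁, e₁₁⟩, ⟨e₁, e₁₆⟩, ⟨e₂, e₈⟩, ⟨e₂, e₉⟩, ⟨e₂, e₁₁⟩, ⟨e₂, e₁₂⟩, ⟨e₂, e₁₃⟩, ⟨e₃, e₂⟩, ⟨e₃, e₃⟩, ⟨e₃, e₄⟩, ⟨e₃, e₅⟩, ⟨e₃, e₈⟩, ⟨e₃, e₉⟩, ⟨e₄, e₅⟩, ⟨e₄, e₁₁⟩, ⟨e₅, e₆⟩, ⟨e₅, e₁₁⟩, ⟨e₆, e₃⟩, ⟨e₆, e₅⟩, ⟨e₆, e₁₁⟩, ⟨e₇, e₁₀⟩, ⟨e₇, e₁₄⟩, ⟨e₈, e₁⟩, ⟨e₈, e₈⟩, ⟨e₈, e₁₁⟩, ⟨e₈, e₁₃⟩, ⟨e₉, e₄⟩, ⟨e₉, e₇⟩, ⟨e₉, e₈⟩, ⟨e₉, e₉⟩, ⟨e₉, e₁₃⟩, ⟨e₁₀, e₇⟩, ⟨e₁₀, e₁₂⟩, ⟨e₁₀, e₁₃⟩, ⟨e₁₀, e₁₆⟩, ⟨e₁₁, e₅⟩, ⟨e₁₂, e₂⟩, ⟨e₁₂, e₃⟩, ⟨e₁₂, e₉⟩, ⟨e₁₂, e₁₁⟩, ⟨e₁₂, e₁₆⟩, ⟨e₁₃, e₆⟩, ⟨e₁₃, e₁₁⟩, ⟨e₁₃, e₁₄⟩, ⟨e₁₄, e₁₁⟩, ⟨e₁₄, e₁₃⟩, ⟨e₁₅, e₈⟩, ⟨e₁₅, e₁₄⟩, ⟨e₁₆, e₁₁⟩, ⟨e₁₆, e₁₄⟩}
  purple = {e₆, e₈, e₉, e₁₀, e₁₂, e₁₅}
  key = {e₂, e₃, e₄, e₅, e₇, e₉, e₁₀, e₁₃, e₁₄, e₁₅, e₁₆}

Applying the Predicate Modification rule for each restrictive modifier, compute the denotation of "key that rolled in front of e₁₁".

⟦that rolled⟧ = ⟦rolled⟧ = {e₁, e₅, e₇, e₁₂, e₁₄}
⟦in front of e₁₁⟧ = {x : ⟨x, e₁₁⟩ ∈ ⟦in front of⟧} = {e₁, e₂, e₄, e₅, e₆, e₈, e₁₂, e₁₃, e₁₄, e₁₆}
⟦key⟧ = {e₂, e₃, e₄, e₅, e₇, e₉, e₁₀, e₁₃, e₁₄, e₁₅, e₁₆}
… ∩ ⟦that rolled⟧ = {e₂, e₃, e₄, e₅, e₇, e₉, e₁₀, e₁₃, e₁₄, e₁₅, e₁₆} ∩ {e₁, e₅, e₇, e₁₂, e₁₄} = {e₅, e₇, e₁₄}
… ∩ ⟦in front of e₁₁⟧ = {e₅, e₇, e₁₄} ∩ {e₁, e₂, e₄, e₅, e₆, e₈, e₁₂, e₁₃, e₁₄, e₁₆} = {e₅, e₁₄}
So ⟦key that rolled in front of e₁₁⟧ = {e₅, e₁₄}.

{e₅, e₁₄}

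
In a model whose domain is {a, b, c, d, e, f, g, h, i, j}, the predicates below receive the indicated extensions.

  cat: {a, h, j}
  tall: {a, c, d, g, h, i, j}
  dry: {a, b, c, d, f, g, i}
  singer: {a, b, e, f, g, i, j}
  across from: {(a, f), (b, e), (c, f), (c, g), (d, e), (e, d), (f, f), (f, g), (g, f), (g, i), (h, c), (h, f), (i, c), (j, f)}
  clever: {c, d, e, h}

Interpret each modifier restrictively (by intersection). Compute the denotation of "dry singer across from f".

⟦across from f⟧ = {x : ⟨x, f⟩ ∈ ⟦across from⟧} = {a, c, f, g, h, j}
⟦singer⟧ = {a, b, e, f, g, i, j}
… ∩ ⟦across from f⟧ = {a, b, e, f, g, i, j} ∩ {a, c, f, g, h, j} = {a, f, g, j}
… ∩ ⟦dry⟧ = {a, f, g, j} ∩ {a, b, c, d, f, g, i} = {a, f, g}
So ⟦dry singer across from f⟧ = {a, f, g}.

{a, f, g}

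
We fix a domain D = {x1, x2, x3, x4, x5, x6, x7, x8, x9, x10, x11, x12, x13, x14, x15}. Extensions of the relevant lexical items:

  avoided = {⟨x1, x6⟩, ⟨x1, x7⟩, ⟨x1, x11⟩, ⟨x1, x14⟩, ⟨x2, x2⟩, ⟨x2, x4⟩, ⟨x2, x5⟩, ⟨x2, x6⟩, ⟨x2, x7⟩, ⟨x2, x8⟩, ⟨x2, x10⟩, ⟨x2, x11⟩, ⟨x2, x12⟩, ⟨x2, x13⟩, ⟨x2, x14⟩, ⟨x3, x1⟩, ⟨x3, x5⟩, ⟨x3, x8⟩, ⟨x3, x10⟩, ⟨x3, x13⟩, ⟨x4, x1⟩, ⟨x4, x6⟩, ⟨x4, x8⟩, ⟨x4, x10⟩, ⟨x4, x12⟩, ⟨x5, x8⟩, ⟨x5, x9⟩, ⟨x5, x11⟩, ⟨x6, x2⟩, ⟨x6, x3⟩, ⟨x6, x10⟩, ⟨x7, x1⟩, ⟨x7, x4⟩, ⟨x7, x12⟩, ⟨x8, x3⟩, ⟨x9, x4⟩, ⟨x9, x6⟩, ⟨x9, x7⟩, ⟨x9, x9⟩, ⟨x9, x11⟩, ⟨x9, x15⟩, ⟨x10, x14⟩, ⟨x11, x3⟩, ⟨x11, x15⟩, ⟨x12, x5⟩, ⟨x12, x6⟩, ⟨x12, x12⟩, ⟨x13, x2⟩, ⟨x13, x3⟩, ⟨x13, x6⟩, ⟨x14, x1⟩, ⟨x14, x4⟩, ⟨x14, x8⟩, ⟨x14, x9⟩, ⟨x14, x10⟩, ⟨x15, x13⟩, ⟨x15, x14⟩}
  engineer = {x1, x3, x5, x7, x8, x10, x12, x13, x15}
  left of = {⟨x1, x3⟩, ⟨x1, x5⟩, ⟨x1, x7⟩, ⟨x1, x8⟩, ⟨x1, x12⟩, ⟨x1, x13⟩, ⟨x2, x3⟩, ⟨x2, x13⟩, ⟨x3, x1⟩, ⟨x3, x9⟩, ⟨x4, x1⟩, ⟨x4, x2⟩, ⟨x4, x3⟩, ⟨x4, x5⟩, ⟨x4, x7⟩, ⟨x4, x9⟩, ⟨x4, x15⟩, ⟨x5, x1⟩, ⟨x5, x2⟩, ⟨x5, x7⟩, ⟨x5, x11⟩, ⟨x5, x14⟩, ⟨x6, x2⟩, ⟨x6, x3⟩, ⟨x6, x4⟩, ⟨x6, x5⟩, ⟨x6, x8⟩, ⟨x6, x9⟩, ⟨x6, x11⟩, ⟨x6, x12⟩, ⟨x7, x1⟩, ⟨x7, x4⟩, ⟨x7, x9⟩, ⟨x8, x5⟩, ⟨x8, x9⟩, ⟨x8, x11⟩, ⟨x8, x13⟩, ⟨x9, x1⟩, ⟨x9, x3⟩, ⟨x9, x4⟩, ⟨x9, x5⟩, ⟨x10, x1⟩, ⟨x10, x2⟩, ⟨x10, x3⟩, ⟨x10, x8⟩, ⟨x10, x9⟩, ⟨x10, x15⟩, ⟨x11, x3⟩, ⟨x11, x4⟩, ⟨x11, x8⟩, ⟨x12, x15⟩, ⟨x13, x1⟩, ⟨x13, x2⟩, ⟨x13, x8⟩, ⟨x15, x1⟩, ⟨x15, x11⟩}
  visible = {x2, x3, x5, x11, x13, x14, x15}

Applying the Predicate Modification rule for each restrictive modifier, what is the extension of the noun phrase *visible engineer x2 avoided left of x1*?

⟦x2 avoided⟧ = {x : ⟨x2, x⟩ ∈ ⟦avoided⟧} = {x2, x4, x5, x6, x7, x8, x10, x11, x12, x13, x14}
⟦left of x1⟧ = {x : ⟨x, x1⟩ ∈ ⟦left of⟧} = {x3, x4, x5, x7, x9, x10, x13, x15}
⟦engineer⟧ = {x1, x3, x5, x7, x8, x10, x12, x13, x15}
… ∩ ⟦x2 avoided⟧ = {x1, x3, x5, x7, x8, x10, x12, x13, x15} ∩ {x2, x4, x5, x6, x7, x8, x10, x11, x12, x13, x14} = {x5, x7, x8, x10, x12, x13}
… ∩ ⟦left of x1⟧ = {x5, x7, x8, x10, x12, x13} ∩ {x3, x4, x5, x7, x9, x10, x13, x15} = {x5, x7, x10, x13}
… ∩ ⟦visible⟧ = {x5, x7, x10, x13} ∩ {x2, x3, x5, x11, x13, x14, x15} = {x5, x13}
So ⟦visible engineer x2 avoided left of x1⟧ = {x5, x13}.

{x5, x13}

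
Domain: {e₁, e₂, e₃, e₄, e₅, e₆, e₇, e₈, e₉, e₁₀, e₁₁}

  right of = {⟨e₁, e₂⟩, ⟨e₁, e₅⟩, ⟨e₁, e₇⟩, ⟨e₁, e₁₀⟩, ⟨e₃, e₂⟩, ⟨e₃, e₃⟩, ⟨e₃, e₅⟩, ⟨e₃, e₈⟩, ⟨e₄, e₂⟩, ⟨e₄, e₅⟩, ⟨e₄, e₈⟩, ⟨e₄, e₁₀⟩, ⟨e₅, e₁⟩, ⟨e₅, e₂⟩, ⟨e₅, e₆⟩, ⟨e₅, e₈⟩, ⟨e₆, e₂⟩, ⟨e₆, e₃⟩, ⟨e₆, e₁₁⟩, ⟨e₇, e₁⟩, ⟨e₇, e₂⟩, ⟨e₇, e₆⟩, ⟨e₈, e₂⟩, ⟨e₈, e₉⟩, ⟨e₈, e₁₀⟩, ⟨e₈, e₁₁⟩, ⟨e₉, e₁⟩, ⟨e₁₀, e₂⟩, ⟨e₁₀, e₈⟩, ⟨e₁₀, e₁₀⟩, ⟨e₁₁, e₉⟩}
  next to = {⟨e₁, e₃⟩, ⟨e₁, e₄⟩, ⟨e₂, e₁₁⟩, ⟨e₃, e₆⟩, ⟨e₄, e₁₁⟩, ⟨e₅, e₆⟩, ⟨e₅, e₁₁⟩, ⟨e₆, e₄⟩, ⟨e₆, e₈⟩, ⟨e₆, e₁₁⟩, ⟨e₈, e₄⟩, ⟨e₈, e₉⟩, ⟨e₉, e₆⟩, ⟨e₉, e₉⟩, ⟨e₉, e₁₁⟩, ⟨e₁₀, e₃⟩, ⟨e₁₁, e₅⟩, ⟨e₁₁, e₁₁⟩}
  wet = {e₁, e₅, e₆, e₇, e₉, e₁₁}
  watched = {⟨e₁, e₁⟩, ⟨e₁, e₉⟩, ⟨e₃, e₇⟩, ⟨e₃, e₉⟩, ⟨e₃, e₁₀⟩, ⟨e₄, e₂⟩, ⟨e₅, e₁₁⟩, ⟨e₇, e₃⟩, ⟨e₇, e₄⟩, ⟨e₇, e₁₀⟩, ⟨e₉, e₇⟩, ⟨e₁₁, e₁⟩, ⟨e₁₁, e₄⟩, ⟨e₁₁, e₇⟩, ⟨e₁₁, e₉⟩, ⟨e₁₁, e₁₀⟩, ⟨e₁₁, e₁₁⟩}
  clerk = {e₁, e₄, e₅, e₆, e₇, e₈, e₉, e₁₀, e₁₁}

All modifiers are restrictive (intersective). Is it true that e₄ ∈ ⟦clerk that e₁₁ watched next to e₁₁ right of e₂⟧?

yes

⟦that e₁₁ watched⟧ = {x : ⟨e₁₁, x⟩ ∈ ⟦watched⟧} = {e₁, e₄, e₇, e₉, e₁₀, e₁₁}
⟦next to e₁₁⟧ = {x : ⟨x, e₁₁⟩ ∈ ⟦next to⟧} = {e₂, e₄, e₅, e₆, e₉, e₁₁}
⟦right of e₂⟧ = {x : ⟨x, e₂⟩ ∈ ⟦right of⟧} = {e₁, e₃, e₄, e₅, e₆, e₇, e₈, e₁₀}
⟦clerk⟧ = {e₁, e₄, e₅, e₆, e₇, e₈, e₉, e₁₀, e₁₁}
… ∩ ⟦that e₁₁ watched⟧ = {e₁, e₄, e₅, e₆, e₇, e₈, e₉, e₁₀, e₁₁} ∩ {e₁, e₄, e₇, e₉, e₁₀, e₁₁} = {e₁, e₄, e₇, e₉, e₁₀, e₁₁}
… ∩ ⟦next to e₁₁⟧ = {e₁, e₄, e₇, e₉, e₁₀, e₁₁} ∩ {e₂, e₄, e₅, e₆, e₉, e₁₁} = {e₄, e₉, e₁₁}
… ∩ ⟦right of e₂⟧ = {e₄, e₉, e₁₁} ∩ {e₁, e₃, e₄, e₅, e₆, e₇, e₈, e₁₀} = {e₄}
⟦clerk that e₁₁ watched next to e₁₁ right of e₂⟧ = {e₄}; e₄ ∈ this set.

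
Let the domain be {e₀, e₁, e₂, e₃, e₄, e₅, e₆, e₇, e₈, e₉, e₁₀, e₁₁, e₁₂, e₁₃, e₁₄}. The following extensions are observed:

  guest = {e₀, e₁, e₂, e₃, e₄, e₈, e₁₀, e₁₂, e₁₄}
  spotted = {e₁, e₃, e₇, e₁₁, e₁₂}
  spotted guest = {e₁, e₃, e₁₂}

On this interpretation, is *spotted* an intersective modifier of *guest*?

yes

⟦spotted⟧ ∩ ⟦guest⟧ = {e₁, e₃, e₇, e₁₁, e₁₂} ∩ {e₀, e₁, e₂, e₃, e₄, e₈, e₁₀, e₁₂, e₁₄} = {e₁, e₃, e₁₂}
Observed ⟦spotted guest⟧ = {e₁, e₃, e₁₂}.
These coincide, so the modifier is intersective here.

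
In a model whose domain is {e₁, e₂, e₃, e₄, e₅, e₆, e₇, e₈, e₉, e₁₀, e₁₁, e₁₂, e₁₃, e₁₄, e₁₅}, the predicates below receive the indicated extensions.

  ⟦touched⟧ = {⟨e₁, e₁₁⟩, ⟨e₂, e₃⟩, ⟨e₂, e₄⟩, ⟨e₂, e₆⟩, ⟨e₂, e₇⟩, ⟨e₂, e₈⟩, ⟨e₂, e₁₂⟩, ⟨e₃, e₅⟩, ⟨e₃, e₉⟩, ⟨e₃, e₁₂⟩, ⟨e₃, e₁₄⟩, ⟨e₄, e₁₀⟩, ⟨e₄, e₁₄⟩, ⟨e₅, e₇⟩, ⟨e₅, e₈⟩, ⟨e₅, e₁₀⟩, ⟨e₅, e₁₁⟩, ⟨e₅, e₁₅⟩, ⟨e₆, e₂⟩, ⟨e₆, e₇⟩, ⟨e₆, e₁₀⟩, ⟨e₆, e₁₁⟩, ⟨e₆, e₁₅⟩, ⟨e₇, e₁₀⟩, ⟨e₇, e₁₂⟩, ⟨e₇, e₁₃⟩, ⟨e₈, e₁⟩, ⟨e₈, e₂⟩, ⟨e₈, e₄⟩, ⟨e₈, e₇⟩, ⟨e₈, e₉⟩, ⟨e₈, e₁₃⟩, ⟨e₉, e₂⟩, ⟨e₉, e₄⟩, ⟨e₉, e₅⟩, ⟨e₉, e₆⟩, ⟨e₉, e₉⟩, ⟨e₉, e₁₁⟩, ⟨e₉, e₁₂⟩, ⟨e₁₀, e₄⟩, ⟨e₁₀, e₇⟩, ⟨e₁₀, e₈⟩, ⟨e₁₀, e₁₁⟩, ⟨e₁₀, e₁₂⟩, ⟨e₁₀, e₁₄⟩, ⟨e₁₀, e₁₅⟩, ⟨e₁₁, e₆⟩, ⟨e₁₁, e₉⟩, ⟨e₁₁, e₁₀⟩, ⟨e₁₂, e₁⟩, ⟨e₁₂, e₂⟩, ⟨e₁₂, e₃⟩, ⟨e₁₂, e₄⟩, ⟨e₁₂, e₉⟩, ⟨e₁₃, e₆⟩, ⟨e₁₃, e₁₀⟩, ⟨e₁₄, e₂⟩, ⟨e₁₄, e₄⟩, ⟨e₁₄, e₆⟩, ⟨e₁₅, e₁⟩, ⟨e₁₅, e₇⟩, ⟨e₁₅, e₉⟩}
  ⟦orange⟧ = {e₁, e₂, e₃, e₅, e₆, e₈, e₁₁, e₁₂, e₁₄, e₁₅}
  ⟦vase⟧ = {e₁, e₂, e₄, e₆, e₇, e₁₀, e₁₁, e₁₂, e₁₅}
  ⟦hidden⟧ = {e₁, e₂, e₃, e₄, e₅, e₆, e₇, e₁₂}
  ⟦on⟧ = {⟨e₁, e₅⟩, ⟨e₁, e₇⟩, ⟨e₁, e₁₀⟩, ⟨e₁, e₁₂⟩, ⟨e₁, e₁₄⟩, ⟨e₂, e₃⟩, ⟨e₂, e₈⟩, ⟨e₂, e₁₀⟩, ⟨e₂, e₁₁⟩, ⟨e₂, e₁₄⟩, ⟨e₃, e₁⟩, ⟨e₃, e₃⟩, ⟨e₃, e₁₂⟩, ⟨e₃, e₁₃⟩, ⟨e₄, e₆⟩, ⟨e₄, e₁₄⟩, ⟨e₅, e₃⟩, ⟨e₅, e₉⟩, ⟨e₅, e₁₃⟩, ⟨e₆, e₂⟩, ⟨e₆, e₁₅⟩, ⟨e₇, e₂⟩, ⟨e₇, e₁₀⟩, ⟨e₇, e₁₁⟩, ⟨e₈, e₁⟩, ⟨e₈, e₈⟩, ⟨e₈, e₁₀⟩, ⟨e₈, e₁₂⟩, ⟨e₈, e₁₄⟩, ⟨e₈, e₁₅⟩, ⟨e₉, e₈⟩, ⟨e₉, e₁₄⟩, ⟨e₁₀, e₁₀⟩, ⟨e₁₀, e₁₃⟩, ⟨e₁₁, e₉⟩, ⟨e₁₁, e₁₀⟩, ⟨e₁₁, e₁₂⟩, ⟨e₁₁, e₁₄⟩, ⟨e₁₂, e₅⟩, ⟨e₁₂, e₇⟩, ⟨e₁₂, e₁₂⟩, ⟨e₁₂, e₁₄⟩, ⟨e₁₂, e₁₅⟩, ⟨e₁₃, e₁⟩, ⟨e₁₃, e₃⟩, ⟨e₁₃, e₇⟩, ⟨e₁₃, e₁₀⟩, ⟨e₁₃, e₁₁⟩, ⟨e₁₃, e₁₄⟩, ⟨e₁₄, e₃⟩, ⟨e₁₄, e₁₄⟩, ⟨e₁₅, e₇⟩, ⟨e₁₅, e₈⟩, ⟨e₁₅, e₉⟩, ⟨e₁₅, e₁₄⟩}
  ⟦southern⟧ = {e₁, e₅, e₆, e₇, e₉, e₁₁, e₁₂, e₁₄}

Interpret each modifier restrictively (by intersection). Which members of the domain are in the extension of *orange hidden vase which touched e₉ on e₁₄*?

{e₁₂}

⟦which touched e₉⟧ = {x : ⟨x, e₉⟩ ∈ ⟦touched⟧} = {e₃, e₈, e₉, e₁₁, e₁₂, e₁₅}
⟦on e₁₄⟧ = {x : ⟨x, e₁₄⟩ ∈ ⟦on⟧} = {e₁, e₂, e₄, e₈, e₉, e₁₁, e₁₂, e₁₃, e₁₄, e₁₅}
⟦vase⟧ = {e₁, e₂, e₄, e₆, e₇, e₁₀, e₁₁, e₁₂, e₁₅}
… ∩ ⟦which touched e₉⟧ = {e₁, e₂, e₄, e₆, e₇, e₁₀, e₁₁, e₁₂, e₁₅} ∩ {e₃, e₈, e₉, e₁₁, e₁₂, e₁₅} = {e₁₁, e₁₂, e₁₅}
… ∩ ⟦on e₁₄⟧ = {e₁₁, e₁₂, e₁₅} ∩ {e₁, e₂, e₄, e₈, e₉, e₁₁, e₁₂, e₁₃, e₁₄, e₁₅} = {e₁₁, e₁₂, e₁₅}
… ∩ ⟦orange⟧ = {e₁₁, e₁₂, e₁₅} ∩ {e₁, e₂, e₃, e₅, e₆, e₈, e₁₁, e₁₂, e₁₄, e₁₅} = {e₁₁, e₁₂, e₁₅}
… ∩ ⟦hidden⟧ = {e₁₁, e₁₂, e₁₅} ∩ {e₁, e₂, e₃, e₄, e₅, e₆, e₇, e₁₂} = {e₁₂}
So ⟦orange hidden vase which touched e₉ on e₁₄⟧ = {e₁₂}.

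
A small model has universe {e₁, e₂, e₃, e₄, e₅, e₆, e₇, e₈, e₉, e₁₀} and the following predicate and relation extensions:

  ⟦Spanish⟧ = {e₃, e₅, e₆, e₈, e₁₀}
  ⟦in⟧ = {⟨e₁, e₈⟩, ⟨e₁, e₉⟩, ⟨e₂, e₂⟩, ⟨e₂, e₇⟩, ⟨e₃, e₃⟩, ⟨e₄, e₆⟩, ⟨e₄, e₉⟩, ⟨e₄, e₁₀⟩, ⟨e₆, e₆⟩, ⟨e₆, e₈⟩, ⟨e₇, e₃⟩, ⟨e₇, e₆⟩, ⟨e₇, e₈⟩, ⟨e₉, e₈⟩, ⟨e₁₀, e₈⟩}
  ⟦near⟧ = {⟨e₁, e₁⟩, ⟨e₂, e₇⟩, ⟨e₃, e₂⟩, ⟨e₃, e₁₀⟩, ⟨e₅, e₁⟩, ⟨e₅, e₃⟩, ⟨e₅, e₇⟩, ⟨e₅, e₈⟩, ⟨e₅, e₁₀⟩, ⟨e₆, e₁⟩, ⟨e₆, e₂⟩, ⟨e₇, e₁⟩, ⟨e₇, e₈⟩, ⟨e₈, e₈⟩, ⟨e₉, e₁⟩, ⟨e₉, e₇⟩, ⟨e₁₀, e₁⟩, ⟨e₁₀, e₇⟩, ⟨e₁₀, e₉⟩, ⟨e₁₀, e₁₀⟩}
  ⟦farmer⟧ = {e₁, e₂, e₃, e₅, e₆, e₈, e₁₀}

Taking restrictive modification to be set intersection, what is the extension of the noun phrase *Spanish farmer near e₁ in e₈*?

⟦near e₁⟧ = {x : ⟨x, e₁⟩ ∈ ⟦near⟧} = {e₁, e₅, e₆, e₇, e₉, e₁₀}
⟦in e₈⟧ = {x : ⟨x, e₈⟩ ∈ ⟦in⟧} = {e₁, e₆, e₇, e₉, e₁₀}
⟦farmer⟧ = {e₁, e₂, e₃, e₅, e₆, e₈, e₁₀}
… ∩ ⟦near e₁⟧ = {e₁, e₂, e₃, e₅, e₆, e₈, e₁₀} ∩ {e₁, e₅, e₆, e₇, e₉, e₁₀} = {e₁, e₅, e₆, e₁₀}
… ∩ ⟦in e₈⟧ = {e₁, e₅, e₆, e₁₀} ∩ {e₁, e₆, e₇, e₉, e₁₀} = {e₁, e₆, e₁₀}
… ∩ ⟦Spanish⟧ = {e₁, e₆, e₁₀} ∩ {e₃, e₅, e₆, e₈, e₁₀} = {e₆, e₁₀}
So ⟦Spanish farmer near e₁ in e₈⟧ = {e₆, e₁₀}.

{e₆, e₁₀}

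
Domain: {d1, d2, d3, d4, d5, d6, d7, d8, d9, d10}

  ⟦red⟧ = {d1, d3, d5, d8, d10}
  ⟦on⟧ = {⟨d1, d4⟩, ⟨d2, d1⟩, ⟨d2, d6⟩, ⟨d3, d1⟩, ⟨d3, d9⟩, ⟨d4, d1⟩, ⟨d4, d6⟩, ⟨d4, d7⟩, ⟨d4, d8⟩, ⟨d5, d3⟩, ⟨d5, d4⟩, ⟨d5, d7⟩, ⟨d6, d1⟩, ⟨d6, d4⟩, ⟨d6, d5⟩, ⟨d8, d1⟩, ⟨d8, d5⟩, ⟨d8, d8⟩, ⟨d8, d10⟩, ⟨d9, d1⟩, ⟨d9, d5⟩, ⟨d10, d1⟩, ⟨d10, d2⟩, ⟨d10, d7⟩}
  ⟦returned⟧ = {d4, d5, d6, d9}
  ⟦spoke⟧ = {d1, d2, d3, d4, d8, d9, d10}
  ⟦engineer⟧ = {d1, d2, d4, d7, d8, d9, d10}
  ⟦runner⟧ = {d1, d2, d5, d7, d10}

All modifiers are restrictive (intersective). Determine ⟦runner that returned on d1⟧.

⟦that returned⟧ = ⟦returned⟧ = {d4, d5, d6, d9}
⟦on d1⟧ = {x : ⟨x, d1⟩ ∈ ⟦on⟧} = {d2, d3, d4, d6, d8, d9, d10}
⟦runner⟧ = {d1, d2, d5, d7, d10}
… ∩ ⟦that returned⟧ = {d1, d2, d5, d7, d10} ∩ {d4, d5, d6, d9} = {d5}
… ∩ ⟦on d1⟧ = {d5} ∩ {d2, d3, d4, d6, d8, d9, d10} = ∅
So ⟦runner that returned on d1⟧ = ∅.

∅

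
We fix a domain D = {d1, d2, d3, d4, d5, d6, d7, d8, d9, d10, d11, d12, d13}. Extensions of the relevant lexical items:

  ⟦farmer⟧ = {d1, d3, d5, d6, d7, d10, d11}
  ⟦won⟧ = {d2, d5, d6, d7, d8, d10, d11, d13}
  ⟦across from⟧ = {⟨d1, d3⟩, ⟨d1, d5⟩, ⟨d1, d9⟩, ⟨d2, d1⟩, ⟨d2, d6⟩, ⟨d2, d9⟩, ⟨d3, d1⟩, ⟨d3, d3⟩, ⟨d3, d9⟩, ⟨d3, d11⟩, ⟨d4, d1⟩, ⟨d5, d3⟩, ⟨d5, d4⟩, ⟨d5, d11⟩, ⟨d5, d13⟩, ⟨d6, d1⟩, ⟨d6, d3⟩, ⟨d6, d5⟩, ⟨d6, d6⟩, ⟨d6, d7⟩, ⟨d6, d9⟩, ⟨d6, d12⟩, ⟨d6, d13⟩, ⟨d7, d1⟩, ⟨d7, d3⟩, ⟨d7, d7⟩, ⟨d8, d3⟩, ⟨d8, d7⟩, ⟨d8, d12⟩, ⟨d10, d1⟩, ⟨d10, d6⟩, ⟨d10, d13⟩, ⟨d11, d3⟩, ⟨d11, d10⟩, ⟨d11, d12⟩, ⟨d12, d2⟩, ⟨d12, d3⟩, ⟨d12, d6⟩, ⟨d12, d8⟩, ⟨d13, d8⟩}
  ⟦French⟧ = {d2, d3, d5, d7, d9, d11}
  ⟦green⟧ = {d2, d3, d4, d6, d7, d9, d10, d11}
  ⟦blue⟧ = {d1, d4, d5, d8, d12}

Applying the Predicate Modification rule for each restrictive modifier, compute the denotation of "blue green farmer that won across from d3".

⟦that won⟧ = ⟦won⟧ = {d2, d5, d6, d7, d8, d10, d11, d13}
⟦across from d3⟧ = {x : ⟨x, d3⟩ ∈ ⟦across from⟧} = {d1, d3, d5, d6, d7, d8, d11, d12}
⟦farmer⟧ = {d1, d3, d5, d6, d7, d10, d11}
… ∩ ⟦that won⟧ = {d1, d3, d5, d6, d7, d10, d11} ∩ {d2, d5, d6, d7, d8, d10, d11, d13} = {d5, d6, d7, d10, d11}
… ∩ ⟦across from d3⟧ = {d5, d6, d7, d10, d11} ∩ {d1, d3, d5, d6, d7, d8, d11, d12} = {d5, d6, d7, d11}
… ∩ ⟦blue⟧ = {d5, d6, d7, d11} ∩ {d1, d4, d5, d8, d12} = {d5}
… ∩ ⟦green⟧ = {d5} ∩ {d2, d3, d4, d6, d7, d9, d10, d11} = ∅
So ⟦blue green farmer that won across from d3⟧ = ∅.

∅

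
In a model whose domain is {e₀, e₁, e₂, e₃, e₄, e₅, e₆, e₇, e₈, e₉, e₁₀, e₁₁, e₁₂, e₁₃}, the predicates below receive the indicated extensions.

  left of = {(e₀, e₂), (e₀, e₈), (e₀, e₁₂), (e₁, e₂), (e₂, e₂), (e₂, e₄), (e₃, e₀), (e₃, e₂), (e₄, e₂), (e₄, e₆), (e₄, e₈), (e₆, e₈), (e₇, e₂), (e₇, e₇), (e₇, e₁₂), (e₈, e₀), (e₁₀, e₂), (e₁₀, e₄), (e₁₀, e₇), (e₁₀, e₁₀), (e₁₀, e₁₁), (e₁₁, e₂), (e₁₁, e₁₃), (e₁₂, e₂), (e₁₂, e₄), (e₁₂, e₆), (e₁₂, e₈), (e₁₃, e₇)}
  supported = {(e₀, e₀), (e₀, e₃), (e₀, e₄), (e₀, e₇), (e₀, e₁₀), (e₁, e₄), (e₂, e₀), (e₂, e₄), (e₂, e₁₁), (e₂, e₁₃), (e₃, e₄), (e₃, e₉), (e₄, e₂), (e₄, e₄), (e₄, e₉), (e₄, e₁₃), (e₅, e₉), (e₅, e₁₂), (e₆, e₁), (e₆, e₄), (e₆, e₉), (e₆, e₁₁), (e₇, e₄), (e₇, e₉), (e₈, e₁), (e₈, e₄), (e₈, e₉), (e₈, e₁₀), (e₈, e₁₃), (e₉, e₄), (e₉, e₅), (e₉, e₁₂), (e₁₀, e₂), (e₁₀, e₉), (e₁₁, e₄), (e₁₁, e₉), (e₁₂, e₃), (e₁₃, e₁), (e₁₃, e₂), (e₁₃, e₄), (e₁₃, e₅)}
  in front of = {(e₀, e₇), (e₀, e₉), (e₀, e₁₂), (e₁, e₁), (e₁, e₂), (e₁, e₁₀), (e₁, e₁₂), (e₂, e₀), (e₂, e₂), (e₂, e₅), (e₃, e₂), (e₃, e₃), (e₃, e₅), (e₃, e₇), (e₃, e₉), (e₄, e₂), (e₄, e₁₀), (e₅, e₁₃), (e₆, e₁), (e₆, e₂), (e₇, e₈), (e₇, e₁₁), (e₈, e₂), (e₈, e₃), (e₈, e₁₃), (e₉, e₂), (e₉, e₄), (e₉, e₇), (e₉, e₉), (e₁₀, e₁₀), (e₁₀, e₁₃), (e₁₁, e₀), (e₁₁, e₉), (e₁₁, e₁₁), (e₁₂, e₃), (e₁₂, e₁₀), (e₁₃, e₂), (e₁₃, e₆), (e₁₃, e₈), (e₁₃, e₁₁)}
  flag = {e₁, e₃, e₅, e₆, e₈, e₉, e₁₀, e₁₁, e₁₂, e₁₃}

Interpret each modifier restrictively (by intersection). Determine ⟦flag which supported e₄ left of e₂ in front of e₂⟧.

{e₁, e₃}

⟦which supported e₄⟧ = {x : ⟨x, e₄⟩ ∈ ⟦supported⟧} = {e₀, e₁, e₂, e₃, e₄, e₆, e₇, e₈, e₉, e₁₁, e₁₃}
⟦left of e₂⟧ = {x : ⟨x, e₂⟩ ∈ ⟦left of⟧} = {e₀, e₁, e₂, e₃, e₄, e₇, e₁₀, e₁₁, e₁₂}
⟦in front of e₂⟧ = {x : ⟨x, e₂⟩ ∈ ⟦in front of⟧} = {e₁, e₂, e₃, e₄, e₆, e₈, e₉, e₁₃}
⟦flag⟧ = {e₁, e₃, e₅, e₆, e₈, e₉, e₁₀, e₁₁, e₁₂, e₁₃}
… ∩ ⟦which supported e₄⟧ = {e₁, e₃, e₅, e₆, e₈, e₉, e₁₀, e₁₁, e₁₂, e₁₃} ∩ {e₀, e₁, e₂, e₃, e₄, e₆, e₇, e₈, e₉, e₁₁, e₁₃} = {e₁, e₃, e₆, e₈, e₉, e₁₁, e₁₃}
… ∩ ⟦left of e₂⟧ = {e₁, e₃, e₆, e₈, e₉, e₁₁, e₁₃} ∩ {e₀, e₁, e₂, e₃, e₄, e₇, e₁₀, e₁₁, e₁₂} = {e₁, e₃, e₁₁}
… ∩ ⟦in front of e₂⟧ = {e₁, e₃, e₁₁} ∩ {e₁, e₂, e₃, e₄, e₆, e₈, e₉, e₁₃} = {e₁, e₃}
So ⟦flag which supported e₄ left of e₂ in front of e₂⟧ = {e₁, e₃}.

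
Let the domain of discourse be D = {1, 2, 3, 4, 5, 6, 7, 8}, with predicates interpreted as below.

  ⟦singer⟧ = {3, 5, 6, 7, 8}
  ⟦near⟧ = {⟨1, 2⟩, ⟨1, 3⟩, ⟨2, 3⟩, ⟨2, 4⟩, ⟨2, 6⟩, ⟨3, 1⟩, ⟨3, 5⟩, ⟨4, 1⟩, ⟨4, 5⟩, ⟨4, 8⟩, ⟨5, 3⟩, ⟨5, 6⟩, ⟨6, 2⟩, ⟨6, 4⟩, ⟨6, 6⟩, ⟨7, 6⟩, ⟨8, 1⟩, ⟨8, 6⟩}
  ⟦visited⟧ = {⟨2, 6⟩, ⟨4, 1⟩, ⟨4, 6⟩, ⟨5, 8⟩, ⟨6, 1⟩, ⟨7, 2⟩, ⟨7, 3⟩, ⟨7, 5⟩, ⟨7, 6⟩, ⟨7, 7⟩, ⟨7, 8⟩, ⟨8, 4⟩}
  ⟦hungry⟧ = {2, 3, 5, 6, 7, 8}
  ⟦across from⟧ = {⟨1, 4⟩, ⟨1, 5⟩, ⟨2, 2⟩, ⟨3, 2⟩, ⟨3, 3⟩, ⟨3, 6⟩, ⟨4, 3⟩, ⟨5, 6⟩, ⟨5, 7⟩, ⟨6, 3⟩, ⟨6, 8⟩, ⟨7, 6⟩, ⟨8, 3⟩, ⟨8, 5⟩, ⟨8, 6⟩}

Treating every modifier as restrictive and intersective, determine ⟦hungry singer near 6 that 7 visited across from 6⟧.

⟦near 6⟧ = {x : ⟨x, 6⟩ ∈ ⟦near⟧} = {2, 5, 6, 7, 8}
⟦that 7 visited⟧ = {x : ⟨7, x⟩ ∈ ⟦visited⟧} = {2, 3, 5, 6, 7, 8}
⟦across from 6⟧ = {x : ⟨x, 6⟩ ∈ ⟦across from⟧} = {3, 5, 7, 8}
⟦singer⟧ = {3, 5, 6, 7, 8}
… ∩ ⟦near 6⟧ = {3, 5, 6, 7, 8} ∩ {2, 5, 6, 7, 8} = {5, 6, 7, 8}
… ∩ ⟦that 7 visited⟧ = {5, 6, 7, 8} ∩ {2, 3, 5, 6, 7, 8} = {5, 6, 7, 8}
… ∩ ⟦across from 6⟧ = {5, 6, 7, 8} ∩ {3, 5, 7, 8} = {5, 7, 8}
… ∩ ⟦hungry⟧ = {5, 7, 8} ∩ {2, 3, 5, 6, 7, 8} = {5, 7, 8}
So ⟦hungry singer near 6 that 7 visited across from 6⟧ = {5, 7, 8}.

{5, 7, 8}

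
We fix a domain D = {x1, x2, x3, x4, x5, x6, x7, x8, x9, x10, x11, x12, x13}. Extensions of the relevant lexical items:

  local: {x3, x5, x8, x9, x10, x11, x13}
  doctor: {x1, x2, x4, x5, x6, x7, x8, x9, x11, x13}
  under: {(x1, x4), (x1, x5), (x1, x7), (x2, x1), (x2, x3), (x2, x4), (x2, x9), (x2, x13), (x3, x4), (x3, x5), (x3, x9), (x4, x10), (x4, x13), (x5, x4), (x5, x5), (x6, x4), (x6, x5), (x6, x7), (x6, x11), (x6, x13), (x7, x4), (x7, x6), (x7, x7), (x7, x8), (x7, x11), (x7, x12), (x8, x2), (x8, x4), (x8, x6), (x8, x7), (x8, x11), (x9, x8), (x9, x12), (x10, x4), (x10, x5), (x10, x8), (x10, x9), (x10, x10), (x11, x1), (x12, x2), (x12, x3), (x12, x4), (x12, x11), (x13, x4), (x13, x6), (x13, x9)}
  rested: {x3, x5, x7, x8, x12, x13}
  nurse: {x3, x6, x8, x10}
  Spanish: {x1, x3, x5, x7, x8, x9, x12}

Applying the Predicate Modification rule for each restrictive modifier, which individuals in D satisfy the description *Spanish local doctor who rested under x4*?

⟦who rested⟧ = ⟦rested⟧ = {x3, x5, x7, x8, x12, x13}
⟦under x4⟧ = {x : ⟨x, x4⟩ ∈ ⟦under⟧} = {x1, x2, x3, x5, x6, x7, x8, x10, x12, x13}
⟦doctor⟧ = {x1, x2, x4, x5, x6, x7, x8, x9, x11, x13}
… ∩ ⟦who rested⟧ = {x1, x2, x4, x5, x6, x7, x8, x9, x11, x13} ∩ {x3, x5, x7, x8, x12, x13} = {x5, x7, x8, x13}
… ∩ ⟦under x4⟧ = {x5, x7, x8, x13} ∩ {x1, x2, x3, x5, x6, x7, x8, x10, x12, x13} = {x5, x7, x8, x13}
… ∩ ⟦Spanish⟧ = {x5, x7, x8, x13} ∩ {x1, x3, x5, x7, x8, x9, x12} = {x5, x7, x8}
… ∩ ⟦local⟧ = {x5, x7, x8} ∩ {x3, x5, x8, x9, x10, x11, x13} = {x5, x8}
So ⟦Spanish local doctor who rested under x4⟧ = {x5, x8}.

{x5, x8}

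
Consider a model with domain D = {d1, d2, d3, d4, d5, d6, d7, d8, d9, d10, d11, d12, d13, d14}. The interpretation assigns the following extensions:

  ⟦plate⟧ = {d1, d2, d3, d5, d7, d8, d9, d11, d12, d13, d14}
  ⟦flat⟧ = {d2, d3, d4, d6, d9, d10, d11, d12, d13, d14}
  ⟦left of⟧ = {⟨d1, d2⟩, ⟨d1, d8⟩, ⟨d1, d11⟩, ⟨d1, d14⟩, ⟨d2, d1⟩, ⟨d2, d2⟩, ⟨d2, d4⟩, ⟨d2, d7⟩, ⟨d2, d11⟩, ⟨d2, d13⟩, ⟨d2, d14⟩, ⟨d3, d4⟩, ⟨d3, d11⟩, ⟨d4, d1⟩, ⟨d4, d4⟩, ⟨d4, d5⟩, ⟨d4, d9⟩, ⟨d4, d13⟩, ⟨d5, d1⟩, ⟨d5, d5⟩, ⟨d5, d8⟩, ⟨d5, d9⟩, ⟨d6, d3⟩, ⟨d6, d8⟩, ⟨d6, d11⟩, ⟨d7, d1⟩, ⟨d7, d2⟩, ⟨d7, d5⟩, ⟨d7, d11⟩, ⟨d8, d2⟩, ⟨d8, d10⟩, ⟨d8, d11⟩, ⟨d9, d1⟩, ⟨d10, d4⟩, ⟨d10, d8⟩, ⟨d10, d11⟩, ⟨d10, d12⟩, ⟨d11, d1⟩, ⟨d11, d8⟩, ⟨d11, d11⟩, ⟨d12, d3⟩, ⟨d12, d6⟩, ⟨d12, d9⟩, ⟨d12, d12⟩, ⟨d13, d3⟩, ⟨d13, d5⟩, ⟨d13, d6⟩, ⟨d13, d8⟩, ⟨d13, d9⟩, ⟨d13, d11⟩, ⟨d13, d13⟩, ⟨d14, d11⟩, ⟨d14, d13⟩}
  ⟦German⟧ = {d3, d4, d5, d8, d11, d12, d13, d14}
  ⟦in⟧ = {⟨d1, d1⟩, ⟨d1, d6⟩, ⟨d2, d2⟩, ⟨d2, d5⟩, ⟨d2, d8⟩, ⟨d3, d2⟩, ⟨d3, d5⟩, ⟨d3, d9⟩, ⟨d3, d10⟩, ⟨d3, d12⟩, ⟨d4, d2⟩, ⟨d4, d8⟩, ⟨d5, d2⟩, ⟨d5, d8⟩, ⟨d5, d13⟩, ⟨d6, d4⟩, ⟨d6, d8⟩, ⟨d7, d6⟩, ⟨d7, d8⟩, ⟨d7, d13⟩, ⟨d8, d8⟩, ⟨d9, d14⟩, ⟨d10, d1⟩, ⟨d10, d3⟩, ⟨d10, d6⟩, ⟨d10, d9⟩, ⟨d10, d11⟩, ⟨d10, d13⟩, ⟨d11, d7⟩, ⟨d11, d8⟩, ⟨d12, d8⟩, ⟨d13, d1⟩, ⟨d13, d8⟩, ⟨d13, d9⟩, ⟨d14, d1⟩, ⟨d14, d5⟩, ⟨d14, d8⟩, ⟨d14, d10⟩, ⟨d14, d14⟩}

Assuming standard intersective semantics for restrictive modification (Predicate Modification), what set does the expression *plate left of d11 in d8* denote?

{d2, d7, d8, d11, d13, d14}

⟦left of d11⟧ = {x : ⟨x, d11⟩ ∈ ⟦left of⟧} = {d1, d2, d3, d6, d7, d8, d10, d11, d13, d14}
⟦in d8⟧ = {x : ⟨x, d8⟩ ∈ ⟦in⟧} = {d2, d4, d5, d6, d7, d8, d11, d12, d13, d14}
⟦plate⟧ = {d1, d2, d3, d5, d7, d8, d9, d11, d12, d13, d14}
… ∩ ⟦left of d11⟧ = {d1, d2, d3, d5, d7, d8, d9, d11, d12, d13, d14} ∩ {d1, d2, d3, d6, d7, d8, d10, d11, d13, d14} = {d1, d2, d3, d7, d8, d11, d13, d14}
… ∩ ⟦in d8⟧ = {d1, d2, d3, d7, d8, d11, d13, d14} ∩ {d2, d4, d5, d6, d7, d8, d11, d12, d13, d14} = {d2, d7, d8, d11, d13, d14}
So ⟦plate left of d11 in d8⟧ = {d2, d7, d8, d11, d13, d14}.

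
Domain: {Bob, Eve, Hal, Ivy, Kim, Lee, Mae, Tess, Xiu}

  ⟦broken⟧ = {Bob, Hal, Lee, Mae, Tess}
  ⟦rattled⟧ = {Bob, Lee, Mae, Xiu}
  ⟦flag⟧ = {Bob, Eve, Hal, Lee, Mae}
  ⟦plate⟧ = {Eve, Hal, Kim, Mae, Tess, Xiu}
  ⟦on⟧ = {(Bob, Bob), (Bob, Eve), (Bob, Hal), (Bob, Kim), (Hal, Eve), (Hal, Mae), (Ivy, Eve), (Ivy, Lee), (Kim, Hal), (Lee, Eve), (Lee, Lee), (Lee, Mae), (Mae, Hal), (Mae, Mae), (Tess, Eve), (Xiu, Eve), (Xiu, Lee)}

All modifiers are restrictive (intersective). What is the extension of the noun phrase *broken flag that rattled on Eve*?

{Bob, Lee}

⟦that rattled⟧ = ⟦rattled⟧ = {Bob, Lee, Mae, Xiu}
⟦on Eve⟧ = {x : ⟨x, Eve⟩ ∈ ⟦on⟧} = {Bob, Hal, Ivy, Lee, Tess, Xiu}
⟦flag⟧ = {Bob, Eve, Hal, Lee, Mae}
… ∩ ⟦that rattled⟧ = {Bob, Eve, Hal, Lee, Mae} ∩ {Bob, Lee, Mae, Xiu} = {Bob, Lee, Mae}
… ∩ ⟦on Eve⟧ = {Bob, Lee, Mae} ∩ {Bob, Hal, Ivy, Lee, Tess, Xiu} = {Bob, Lee}
… ∩ ⟦broken⟧ = {Bob, Lee} ∩ {Bob, Hal, Lee, Mae, Tess} = {Bob, Lee}
So ⟦broken flag that rattled on Eve⟧ = {Bob, Lee}.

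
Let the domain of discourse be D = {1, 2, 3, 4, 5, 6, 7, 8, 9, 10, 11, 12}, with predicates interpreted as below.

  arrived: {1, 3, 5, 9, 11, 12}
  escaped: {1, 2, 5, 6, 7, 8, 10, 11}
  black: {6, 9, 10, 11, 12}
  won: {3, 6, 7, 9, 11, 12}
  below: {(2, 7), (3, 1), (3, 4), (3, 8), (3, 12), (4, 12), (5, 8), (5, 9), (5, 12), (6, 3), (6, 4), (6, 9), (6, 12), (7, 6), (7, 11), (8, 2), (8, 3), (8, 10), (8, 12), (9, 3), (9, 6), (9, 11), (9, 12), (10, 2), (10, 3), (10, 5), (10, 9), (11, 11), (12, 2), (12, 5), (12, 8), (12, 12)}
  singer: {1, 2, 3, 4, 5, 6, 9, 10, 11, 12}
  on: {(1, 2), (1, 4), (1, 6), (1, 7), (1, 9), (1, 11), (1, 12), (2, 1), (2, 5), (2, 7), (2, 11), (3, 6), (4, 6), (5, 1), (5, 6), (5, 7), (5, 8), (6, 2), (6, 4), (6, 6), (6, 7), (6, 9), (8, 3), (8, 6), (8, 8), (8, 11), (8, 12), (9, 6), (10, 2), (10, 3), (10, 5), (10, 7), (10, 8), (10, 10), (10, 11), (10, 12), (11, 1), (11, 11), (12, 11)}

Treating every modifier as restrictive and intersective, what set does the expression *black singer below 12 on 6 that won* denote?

{6, 9}

⟦below 12⟧ = {x : ⟨x, 12⟩ ∈ ⟦below⟧} = {3, 4, 5, 6, 8, 9, 12}
⟦on 6⟧ = {x : ⟨x, 6⟩ ∈ ⟦on⟧} = {1, 3, 4, 5, 6, 8, 9}
⟦that won⟧ = ⟦won⟧ = {3, 6, 7, 9, 11, 12}
⟦singer⟧ = {1, 2, 3, 4, 5, 6, 9, 10, 11, 12}
… ∩ ⟦below 12⟧ = {1, 2, 3, 4, 5, 6, 9, 10, 11, 12} ∩ {3, 4, 5, 6, 8, 9, 12} = {3, 4, 5, 6, 9, 12}
… ∩ ⟦on 6⟧ = {3, 4, 5, 6, 9, 12} ∩ {1, 3, 4, 5, 6, 8, 9} = {3, 4, 5, 6, 9}
… ∩ ⟦that won⟧ = {3, 4, 5, 6, 9} ∩ {3, 6, 7, 9, 11, 12} = {3, 6, 9}
… ∩ ⟦black⟧ = {3, 6, 9} ∩ {6, 9, 10, 11, 12} = {6, 9}
So ⟦black singer below 12 on 6 that won⟧ = {6, 9}.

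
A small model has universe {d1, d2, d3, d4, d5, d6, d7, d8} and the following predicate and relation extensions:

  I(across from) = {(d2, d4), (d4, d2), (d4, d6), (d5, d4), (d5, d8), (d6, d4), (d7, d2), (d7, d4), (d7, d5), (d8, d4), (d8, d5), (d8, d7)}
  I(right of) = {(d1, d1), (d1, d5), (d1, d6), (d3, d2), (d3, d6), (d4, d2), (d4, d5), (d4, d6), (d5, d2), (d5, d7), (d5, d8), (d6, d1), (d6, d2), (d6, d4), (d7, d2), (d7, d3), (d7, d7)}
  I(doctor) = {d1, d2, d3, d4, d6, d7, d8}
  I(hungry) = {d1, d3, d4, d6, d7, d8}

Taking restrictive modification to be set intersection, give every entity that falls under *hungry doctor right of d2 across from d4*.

⟦right of d2⟧ = {x : ⟨x, d2⟩ ∈ ⟦right of⟧} = {d3, d4, d5, d6, d7}
⟦across from d4⟧ = {x : ⟨x, d4⟩ ∈ ⟦across from⟧} = {d2, d5, d6, d7, d8}
⟦doctor⟧ = {d1, d2, d3, d4, d6, d7, d8}
… ∩ ⟦right of d2⟧ = {d1, d2, d3, d4, d6, d7, d8} ∩ {d3, d4, d5, d6, d7} = {d3, d4, d6, d7}
… ∩ ⟦across from d4⟧ = {d3, d4, d6, d7} ∩ {d2, d5, d6, d7, d8} = {d6, d7}
… ∩ ⟦hungry⟧ = {d6, d7} ∩ {d1, d3, d4, d6, d7, d8} = {d6, d7}
So ⟦hungry doctor right of d2 across from d4⟧ = {d6, d7}.

{d6, d7}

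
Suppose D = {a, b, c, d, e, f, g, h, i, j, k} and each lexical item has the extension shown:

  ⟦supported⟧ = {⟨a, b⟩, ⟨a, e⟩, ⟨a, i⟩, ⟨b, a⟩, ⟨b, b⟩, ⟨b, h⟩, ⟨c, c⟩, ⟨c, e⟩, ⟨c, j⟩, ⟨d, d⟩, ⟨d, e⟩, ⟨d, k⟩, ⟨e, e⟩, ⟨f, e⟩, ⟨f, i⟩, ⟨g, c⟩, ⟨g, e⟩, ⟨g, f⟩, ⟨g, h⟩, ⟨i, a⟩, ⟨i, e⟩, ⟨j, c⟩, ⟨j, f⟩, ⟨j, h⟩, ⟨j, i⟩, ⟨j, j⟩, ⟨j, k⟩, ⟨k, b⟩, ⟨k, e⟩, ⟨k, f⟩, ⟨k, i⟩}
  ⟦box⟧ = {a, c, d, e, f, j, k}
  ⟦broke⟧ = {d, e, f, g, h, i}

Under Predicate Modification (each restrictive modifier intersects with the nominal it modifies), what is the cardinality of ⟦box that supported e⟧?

6

⟦that supported e⟧ = {x : ⟨x, e⟩ ∈ ⟦supported⟧} = {a, c, d, e, f, g, i, k}
⟦box⟧ = {a, c, d, e, f, j, k}
… ∩ ⟦that supported e⟧ = {a, c, d, e, f, j, k} ∩ {a, c, d, e, f, g, i, k} = {a, c, d, e, f, k}
⟦box that supported e⟧ = {a, c, d, e, f, k}, so the cardinality is 6.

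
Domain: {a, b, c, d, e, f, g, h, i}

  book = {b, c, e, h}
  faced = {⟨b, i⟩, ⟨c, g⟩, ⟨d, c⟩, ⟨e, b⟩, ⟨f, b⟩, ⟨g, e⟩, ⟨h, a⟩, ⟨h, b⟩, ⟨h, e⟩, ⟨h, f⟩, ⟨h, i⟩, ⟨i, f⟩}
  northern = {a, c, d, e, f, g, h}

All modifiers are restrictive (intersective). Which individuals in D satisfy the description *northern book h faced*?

{e}

⟦h faced⟧ = {x : ⟨h, x⟩ ∈ ⟦faced⟧} = {a, b, e, f, i}
⟦book⟧ = {b, c, e, h}
… ∩ ⟦h faced⟧ = {b, c, e, h} ∩ {a, b, e, f, i} = {b, e}
… ∩ ⟦northern⟧ = {b, e} ∩ {a, c, d, e, f, g, h} = {e}
So ⟦northern book h faced⟧ = {e}.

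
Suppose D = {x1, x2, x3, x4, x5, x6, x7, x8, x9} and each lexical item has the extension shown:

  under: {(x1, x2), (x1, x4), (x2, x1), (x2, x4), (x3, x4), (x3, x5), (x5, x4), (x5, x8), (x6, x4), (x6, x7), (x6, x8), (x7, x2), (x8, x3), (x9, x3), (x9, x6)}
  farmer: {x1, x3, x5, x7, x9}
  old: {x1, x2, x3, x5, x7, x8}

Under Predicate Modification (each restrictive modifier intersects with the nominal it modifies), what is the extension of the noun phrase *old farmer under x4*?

{x1, x3, x5}

⟦under x4⟧ = {x : ⟨x, x4⟩ ∈ ⟦under⟧} = {x1, x2, x3, x5, x6}
⟦farmer⟧ = {x1, x3, x5, x7, x9}
… ∩ ⟦under x4⟧ = {x1, x3, x5, x7, x9} ∩ {x1, x2, x3, x5, x6} = {x1, x3, x5}
… ∩ ⟦old⟧ = {x1, x3, x5} ∩ {x1, x2, x3, x5, x7, x8} = {x1, x3, x5}
So ⟦old farmer under x4⟧ = {x1, x3, x5}.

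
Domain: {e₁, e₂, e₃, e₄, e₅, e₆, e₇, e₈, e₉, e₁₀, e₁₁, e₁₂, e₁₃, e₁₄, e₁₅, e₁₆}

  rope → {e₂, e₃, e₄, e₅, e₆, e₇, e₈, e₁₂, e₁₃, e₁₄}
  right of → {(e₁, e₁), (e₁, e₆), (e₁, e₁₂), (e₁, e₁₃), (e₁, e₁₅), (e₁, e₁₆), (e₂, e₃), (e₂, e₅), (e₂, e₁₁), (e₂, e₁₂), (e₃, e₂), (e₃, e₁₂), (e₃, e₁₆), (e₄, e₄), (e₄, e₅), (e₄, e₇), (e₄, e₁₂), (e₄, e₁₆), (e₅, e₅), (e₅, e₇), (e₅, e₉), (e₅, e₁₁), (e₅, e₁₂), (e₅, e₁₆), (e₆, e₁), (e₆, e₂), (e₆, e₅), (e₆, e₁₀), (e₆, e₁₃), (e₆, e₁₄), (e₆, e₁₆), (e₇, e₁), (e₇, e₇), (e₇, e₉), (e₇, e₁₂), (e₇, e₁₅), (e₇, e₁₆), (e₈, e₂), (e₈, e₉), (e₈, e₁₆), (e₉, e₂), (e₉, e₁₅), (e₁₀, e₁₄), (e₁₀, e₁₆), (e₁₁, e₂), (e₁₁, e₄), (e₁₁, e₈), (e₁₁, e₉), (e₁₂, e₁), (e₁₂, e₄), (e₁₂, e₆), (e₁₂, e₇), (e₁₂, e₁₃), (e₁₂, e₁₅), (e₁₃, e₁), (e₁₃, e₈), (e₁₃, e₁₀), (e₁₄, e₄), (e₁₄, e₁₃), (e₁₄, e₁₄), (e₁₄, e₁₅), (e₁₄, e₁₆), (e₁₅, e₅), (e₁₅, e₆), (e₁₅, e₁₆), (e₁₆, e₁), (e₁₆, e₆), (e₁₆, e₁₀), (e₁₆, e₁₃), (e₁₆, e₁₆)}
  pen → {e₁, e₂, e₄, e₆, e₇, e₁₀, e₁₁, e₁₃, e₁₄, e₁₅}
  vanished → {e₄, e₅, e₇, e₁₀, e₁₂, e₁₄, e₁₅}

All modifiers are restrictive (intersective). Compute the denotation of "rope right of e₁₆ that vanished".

⟦right of e₁₆⟧ = {x : ⟨x, e₁₆⟩ ∈ ⟦right of⟧} = {e₁, e₃, e₄, e₅, e₆, e₇, e₈, e₁₀, e₁₄, e₁₅, e₁₆}
⟦that vanished⟧ = ⟦vanished⟧ = {e₄, e₅, e₇, e₁₀, e₁₂, e₁₄, e₁₅}
⟦rope⟧ = {e₂, e₃, e₄, e₅, e₆, e₇, e₈, e₁₂, e₁₃, e₁₄}
… ∩ ⟦right of e₁₆⟧ = {e₂, e₃, e₄, e₅, e₆, e₇, e₈, e₁₂, e₁₃, e₁₄} ∩ {e₁, e₃, e₄, e₅, e₆, e₇, e₈, e₁₀, e₁₄, e₁₅, e₁₆} = {e₃, e₄, e₅, e₆, e₇, e₈, e₁₄}
… ∩ ⟦that vanished⟧ = {e₃, e₄, e₅, e₆, e₇, e₈, e₁₄} ∩ {e₄, e₅, e₇, e₁₀, e₁₂, e₁₄, e₁₅} = {e₄, e₅, e₇, e₁₄}
So ⟦rope right of e₁₆ that vanished⟧ = {e₄, e₅, e₇, e₁₄}.

{e₄, e₅, e₇, e₁₄}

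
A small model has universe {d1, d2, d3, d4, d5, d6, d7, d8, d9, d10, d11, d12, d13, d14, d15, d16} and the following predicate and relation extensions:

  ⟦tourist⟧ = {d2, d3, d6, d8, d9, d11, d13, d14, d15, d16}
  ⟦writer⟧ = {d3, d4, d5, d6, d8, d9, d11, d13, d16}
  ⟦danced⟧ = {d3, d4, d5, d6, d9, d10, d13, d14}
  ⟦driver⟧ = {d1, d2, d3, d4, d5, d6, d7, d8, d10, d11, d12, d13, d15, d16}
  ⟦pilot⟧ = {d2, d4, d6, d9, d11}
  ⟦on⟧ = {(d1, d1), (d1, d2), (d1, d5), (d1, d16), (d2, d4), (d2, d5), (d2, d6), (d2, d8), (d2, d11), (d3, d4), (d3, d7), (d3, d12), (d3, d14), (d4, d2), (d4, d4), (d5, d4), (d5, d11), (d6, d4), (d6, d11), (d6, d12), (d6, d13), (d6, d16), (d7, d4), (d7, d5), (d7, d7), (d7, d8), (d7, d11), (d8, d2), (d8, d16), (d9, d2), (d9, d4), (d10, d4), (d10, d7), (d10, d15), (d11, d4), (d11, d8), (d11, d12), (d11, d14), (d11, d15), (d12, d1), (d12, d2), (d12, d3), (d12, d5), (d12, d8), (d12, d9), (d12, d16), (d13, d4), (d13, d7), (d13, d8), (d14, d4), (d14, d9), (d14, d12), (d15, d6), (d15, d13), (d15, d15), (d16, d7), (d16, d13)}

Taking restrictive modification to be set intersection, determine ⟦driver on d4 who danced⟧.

⟦on d4⟧ = {x : ⟨x, d4⟩ ∈ ⟦on⟧} = {d2, d3, d4, d5, d6, d7, d9, d10, d11, d13, d14}
⟦who danced⟧ = ⟦danced⟧ = {d3, d4, d5, d6, d9, d10, d13, d14}
⟦driver⟧ = {d1, d2, d3, d4, d5, d6, d7, d8, d10, d11, d12, d13, d15, d16}
… ∩ ⟦on d4⟧ = {d1, d2, d3, d4, d5, d6, d7, d8, d10, d11, d12, d13, d15, d16} ∩ {d2, d3, d4, d5, d6, d7, d9, d10, d11, d13, d14} = {d2, d3, d4, d5, d6, d7, d10, d11, d13}
… ∩ ⟦who danced⟧ = {d2, d3, d4, d5, d6, d7, d10, d11, d13} ∩ {d3, d4, d5, d6, d9, d10, d13, d14} = {d3, d4, d5, d6, d10, d13}
So ⟦driver on d4 who danced⟧ = {d3, d4, d5, d6, d10, d13}.

{d3, d4, d5, d6, d10, d13}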